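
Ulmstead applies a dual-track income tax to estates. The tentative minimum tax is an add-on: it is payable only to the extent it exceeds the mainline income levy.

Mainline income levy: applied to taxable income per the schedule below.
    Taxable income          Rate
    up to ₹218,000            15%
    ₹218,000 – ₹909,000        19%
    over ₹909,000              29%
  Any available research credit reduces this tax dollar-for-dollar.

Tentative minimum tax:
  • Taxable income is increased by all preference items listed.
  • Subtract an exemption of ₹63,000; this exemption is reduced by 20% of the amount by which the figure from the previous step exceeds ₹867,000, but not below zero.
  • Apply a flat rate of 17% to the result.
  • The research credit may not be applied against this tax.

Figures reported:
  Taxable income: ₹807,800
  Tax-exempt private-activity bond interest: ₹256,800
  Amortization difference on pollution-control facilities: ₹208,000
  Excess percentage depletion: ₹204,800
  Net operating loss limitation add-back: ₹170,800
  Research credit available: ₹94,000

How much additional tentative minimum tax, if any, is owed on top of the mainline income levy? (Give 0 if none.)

Tentative minimum tax:
  Adjusted income: ₹807,800 + ₹256,800 + ₹208,000 + ₹204,800 + ₹170,800 = ₹1,648,200
  Exemption: 20% × (₹1,648,200 − ₹867,000) = ₹156,240 ≥ ₹63,000, so the exemption is fully phased out
  Base: ₹1,648,200 − ₹0 = ₹1,648,200
  ₹1,648,200 × 17% = ₹280,194

Mainline income levy:
  ₹218,000 × 15% = ₹32,700
  ₹589,800 × 19% = ₹112,062
  → ₹144,762
  Less research credit ₹94,000 → ₹50,762

Excess of tentative minimum tax over mainline income levy: ₹280,194 − ₹50,762 = ₹229,432.

₹229,432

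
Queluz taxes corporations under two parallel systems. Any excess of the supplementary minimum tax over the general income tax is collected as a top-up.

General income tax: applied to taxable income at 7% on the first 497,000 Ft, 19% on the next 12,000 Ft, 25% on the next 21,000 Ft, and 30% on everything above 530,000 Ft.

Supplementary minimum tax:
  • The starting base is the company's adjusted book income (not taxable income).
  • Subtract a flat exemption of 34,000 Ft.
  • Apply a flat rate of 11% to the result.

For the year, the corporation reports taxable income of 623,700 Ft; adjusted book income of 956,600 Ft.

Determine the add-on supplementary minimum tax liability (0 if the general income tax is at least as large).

Supplementary minimum tax:
  Base (adjusted book income): 956,600 Ft
  Less exemption 34,000 Ft → base 922,600 Ft
  922,600 Ft × 11% = 101,486 Ft

General income tax:
  497,000 Ft × 7% = 34,790 Ft
  12,000 Ft × 19% = 2,280 Ft
  21,000 Ft × 25% = 5,250 Ft
  93,700 Ft × 30% = 28,110 Ft
  → 70,430 Ft

Excess of supplementary minimum tax over general income tax: 101,486 Ft − 70,430 Ft = 31,056 Ft.

31,056 Ft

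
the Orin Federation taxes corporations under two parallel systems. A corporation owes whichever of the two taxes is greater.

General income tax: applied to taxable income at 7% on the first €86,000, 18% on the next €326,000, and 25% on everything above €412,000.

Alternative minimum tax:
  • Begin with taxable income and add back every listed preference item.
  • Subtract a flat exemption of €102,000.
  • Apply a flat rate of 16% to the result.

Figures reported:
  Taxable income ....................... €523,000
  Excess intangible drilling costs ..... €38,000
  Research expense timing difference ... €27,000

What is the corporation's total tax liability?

General income tax:
  €86,000 × 7% = €6,020
  €326,000 × 18% = €58,680
  €111,000 × 25% = €27,750
  → €92,450

Alternative minimum tax:
  Adjusted income: €523,000 + €38,000 + €27,000 = €588,000
  Less exemption €102,000 → base €486,000
  €486,000 × 16% = €77,760

€92,450 > €77,760, so the general income tax governs.

€92,450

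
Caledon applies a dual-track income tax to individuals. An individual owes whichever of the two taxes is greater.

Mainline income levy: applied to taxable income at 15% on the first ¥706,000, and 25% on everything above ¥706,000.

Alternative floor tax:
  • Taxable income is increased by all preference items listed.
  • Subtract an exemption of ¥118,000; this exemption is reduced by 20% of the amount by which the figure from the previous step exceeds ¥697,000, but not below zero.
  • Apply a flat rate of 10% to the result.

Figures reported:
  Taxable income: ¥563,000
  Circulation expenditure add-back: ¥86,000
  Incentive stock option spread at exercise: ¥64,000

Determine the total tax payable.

¥84,450

Mainline income levy:
  ¥563,000 × 15% = ¥84,450

Alternative floor tax:
  Adjusted income: ¥563,000 + ¥86,000 + ¥64,000 = ¥713,000
  Exemption: ¥118,000 − 20% × (¥713,000 − ¥697,000) = ¥118,000 − ¥3,200 = ¥114,800
  Base: ¥713,000 − ¥114,800 = ¥598,200
  ¥598,200 × 10% = ¥59,820

¥84,450 > ¥59,820, so the mainline income levy governs.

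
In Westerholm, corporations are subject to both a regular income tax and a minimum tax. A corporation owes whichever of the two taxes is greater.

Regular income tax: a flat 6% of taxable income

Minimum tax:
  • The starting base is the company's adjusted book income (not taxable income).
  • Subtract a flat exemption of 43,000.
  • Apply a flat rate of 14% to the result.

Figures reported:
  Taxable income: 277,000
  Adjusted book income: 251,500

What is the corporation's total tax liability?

Regular income tax:
  277,000 × 6% = 16,620

Minimum tax:
  Base (adjusted book income): 251,500
  Less exemption 43,000 → base 208,500
  208,500 × 14% = 29,190

29,190 > 16,620, so the minimum tax is the binding amount.

29,190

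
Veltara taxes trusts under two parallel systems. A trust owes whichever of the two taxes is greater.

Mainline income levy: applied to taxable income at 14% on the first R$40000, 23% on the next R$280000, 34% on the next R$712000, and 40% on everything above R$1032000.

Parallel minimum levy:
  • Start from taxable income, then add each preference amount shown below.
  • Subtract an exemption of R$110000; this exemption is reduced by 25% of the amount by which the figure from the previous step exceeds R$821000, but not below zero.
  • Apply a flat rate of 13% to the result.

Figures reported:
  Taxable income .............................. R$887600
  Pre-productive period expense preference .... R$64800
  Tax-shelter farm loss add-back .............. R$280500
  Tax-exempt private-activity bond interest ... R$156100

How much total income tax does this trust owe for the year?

Parallel minimum levy:
  Adjusted income: R$887600 + R$64800 + R$280500 + R$156100 = R$1389000
  Exemption: 25% × (R$1389000 − R$821000) = R$142000 ≥ R$110000, so the exemption is fully phased out
  Base: R$1389000 − R$0 = R$1389000
  R$1389000 × 13% = R$180570

Mainline income levy:
  R$40000 × 14% = R$5600
  R$280000 × 23% = R$64400
  R$567600 × 34% = R$192984
  → R$262984

R$262984 > R$180570, so the mainline income levy governs.

R$262984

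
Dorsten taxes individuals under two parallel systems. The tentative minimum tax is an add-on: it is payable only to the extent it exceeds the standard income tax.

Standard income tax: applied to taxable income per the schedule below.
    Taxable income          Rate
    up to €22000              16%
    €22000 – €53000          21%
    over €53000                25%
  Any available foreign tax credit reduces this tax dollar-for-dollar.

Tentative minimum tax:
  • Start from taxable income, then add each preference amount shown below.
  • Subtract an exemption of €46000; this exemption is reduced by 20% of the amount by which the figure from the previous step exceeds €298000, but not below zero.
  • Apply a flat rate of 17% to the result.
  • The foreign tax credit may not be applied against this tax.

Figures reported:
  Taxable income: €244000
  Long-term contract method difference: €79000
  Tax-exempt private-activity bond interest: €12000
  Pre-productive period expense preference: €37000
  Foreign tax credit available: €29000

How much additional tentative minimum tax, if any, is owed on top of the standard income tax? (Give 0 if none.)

€29156

Tentative minimum tax:
  Adjusted income: €244000 + €79000 + €12000 + €37000 = €372000
  Exemption: €46000 − 20% × (€372000 − €298000) = €46000 − €14800 = €31200
  Base: €372000 − €31200 = €340800
  €340800 × 17% = €57936

Standard income tax:
  €22000 × 16% = €3520
  €31000 × 21% = €6510
  €191000 × 25% = €47750
  → €57780
  Less foreign tax credit €29000 → €28780

Excess of tentative minimum tax over standard income tax: €57936 − €28780 = €29156.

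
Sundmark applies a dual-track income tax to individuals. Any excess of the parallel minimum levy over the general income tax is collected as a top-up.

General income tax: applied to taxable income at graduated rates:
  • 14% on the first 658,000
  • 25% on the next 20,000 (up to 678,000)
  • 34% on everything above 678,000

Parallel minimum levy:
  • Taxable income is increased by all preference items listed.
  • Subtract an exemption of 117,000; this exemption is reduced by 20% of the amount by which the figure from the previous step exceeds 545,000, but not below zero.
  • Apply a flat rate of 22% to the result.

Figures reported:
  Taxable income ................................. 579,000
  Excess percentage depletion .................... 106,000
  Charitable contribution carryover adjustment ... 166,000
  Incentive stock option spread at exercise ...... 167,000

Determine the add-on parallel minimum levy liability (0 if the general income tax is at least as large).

General income tax:
  579,000 × 14% = 81,060

Parallel minimum levy:
  Adjusted income: 579,000 + 106,000 + 166,000 + 167,000 = 1,018,000
  Exemption: 117,000 − 20% × (1,018,000 − 545,000) = 117,000 − 94,600 = 22,400
  Base: 1,018,000 − 22,400 = 995,600
  995,600 × 22% = 219,032

Excess of parallel minimum levy over general income tax: 219,032 − 81,060 = 137,972.

137,972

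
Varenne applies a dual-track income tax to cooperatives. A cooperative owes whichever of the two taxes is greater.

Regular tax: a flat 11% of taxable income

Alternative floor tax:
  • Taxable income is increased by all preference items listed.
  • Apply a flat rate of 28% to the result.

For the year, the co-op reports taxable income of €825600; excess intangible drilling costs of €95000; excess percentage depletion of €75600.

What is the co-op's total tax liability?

€278936

Regular tax:
  €825600 × 11% = €90816

Alternative floor tax:
  Adjusted income: €825600 + €95000 + €75600 = €996200
  €996200 × 28% = €278936

€278936 > €90816, so the alternative floor tax is the binding amount.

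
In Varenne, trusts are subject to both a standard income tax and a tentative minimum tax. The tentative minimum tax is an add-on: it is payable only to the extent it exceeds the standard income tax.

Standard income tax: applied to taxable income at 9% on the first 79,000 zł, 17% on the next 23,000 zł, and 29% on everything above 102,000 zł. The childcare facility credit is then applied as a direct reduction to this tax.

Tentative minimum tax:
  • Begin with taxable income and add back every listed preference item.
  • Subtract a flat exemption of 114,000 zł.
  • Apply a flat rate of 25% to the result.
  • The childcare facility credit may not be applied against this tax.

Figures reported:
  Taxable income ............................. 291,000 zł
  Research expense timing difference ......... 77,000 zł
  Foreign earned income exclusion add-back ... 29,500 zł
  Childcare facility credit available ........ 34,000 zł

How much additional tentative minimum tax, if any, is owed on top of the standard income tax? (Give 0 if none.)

39,045 zł

Tentative minimum tax:
  Adjusted income: 291,000 zł + 77,000 zł + 29,500 zł = 397,500 zł
  Less exemption 114,000 zł → base 283,500 zł
  283,500 zł × 25% = 70,875 zł

Standard income tax:
  79,000 zł × 9% = 7,110 zł
  23,000 zł × 17% = 3,910 zł
  189,000 zł × 29% = 54,810 zł
  → 65,830 zł
  Less childcare facility credit 34,000 zł → 31,830 zł

Excess of tentative minimum tax over standard income tax: 70,875 zł − 31,830 zł = 39,045 zł.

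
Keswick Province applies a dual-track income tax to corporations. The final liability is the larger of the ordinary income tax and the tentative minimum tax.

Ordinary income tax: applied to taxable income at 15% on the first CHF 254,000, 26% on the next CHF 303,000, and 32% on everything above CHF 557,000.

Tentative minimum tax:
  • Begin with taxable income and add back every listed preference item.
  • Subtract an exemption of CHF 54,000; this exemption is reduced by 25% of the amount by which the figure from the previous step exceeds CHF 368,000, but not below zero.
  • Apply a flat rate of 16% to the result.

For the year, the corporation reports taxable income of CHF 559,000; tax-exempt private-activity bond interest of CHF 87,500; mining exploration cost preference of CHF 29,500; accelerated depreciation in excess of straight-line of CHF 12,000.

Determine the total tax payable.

CHF 117,520

Tentative minimum tax:
  Adjusted income: CHF 559,000 + CHF 87,500 + CHF 29,500 + CHF 12,000 = CHF 688,000
  Exemption: 25% × (CHF 688,000 − CHF 368,000) = CHF 80,000 ≥ CHF 54,000, so the exemption is fully phased out
  Base: CHF 688,000 − CHF 0 = CHF 688,000
  CHF 688,000 × 16% = CHF 110,080

Ordinary income tax:
  CHF 254,000 × 15% = CHF 38,100
  CHF 303,000 × 26% = CHF 78,780
  CHF 2,000 × 32% = CHF 640
  → CHF 117,520

CHF 117,520 > CHF 110,080, so the ordinary income tax governs.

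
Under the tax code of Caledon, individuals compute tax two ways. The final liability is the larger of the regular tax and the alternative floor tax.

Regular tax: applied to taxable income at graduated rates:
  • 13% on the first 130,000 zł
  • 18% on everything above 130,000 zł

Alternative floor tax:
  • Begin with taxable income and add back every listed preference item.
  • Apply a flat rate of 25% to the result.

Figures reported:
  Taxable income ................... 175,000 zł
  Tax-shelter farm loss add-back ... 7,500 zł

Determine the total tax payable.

45,625 zł

Regular tax:
  130,000 zł × 13% = 16,900 zł
  45,000 zł × 18% = 8,100 zł
  → 25,000 zł

Alternative floor tax:
  Adjusted income: 175,000 zł + 7,500 zł = 182,500 zł
  182,500 zł × 25% = 45,625 zł

45,625 zł > 25,000 zł, so the alternative floor tax is the binding amount.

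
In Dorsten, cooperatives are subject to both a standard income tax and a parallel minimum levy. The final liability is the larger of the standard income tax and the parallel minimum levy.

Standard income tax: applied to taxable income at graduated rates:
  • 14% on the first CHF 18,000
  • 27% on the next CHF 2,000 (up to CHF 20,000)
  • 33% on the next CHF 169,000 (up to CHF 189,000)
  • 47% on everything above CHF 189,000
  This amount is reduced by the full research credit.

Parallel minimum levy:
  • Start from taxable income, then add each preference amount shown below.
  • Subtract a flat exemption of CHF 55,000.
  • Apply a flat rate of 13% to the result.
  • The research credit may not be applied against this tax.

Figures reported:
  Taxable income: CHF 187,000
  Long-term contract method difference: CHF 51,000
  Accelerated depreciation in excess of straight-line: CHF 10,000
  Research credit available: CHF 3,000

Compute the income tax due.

Standard income tax:
  CHF 18,000 × 14% = CHF 2,520
  CHF 2,000 × 27% = CHF 540
  CHF 167,000 × 33% = CHF 55,110
  → CHF 58,170
  Less research credit CHF 3,000 → CHF 55,170

Parallel minimum levy:
  Adjusted income: CHF 187,000 + CHF 51,000 + CHF 10,000 = CHF 248,000
  Less exemption CHF 55,000 → base CHF 193,000
  CHF 193,000 × 13% = CHF 25,090

CHF 55,170 > CHF 25,090, so the standard income tax governs.

CHF 55,170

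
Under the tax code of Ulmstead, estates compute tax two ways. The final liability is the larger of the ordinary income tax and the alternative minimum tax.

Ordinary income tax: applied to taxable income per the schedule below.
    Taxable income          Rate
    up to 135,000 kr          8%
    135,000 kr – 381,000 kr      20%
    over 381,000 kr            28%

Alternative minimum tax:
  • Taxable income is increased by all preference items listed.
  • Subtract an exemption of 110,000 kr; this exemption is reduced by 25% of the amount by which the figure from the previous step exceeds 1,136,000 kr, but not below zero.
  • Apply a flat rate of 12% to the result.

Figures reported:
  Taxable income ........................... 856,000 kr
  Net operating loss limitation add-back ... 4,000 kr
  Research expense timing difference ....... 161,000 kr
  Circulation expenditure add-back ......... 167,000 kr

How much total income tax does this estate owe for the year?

193,000 kr

Ordinary income tax:
  135,000 kr × 8% = 10,800 kr
  246,000 kr × 20% = 49,200 kr
  475,000 kr × 28% = 133,000 kr
  → 193,000 kr

Alternative minimum tax:
  Adjusted income: 856,000 kr + 4,000 kr + 161,000 kr + 167,000 kr = 1,188,000 kr
  Exemption: 110,000 kr − 25% × (1,188,000 kr − 1,136,000 kr) = 110,000 kr − 13,000 kr = 97,000 kr
  Base: 1,188,000 kr − 97,000 kr = 1,091,000 kr
  1,091,000 kr × 12% = 130,920 kr

193,000 kr > 130,920 kr, so the ordinary income tax governs.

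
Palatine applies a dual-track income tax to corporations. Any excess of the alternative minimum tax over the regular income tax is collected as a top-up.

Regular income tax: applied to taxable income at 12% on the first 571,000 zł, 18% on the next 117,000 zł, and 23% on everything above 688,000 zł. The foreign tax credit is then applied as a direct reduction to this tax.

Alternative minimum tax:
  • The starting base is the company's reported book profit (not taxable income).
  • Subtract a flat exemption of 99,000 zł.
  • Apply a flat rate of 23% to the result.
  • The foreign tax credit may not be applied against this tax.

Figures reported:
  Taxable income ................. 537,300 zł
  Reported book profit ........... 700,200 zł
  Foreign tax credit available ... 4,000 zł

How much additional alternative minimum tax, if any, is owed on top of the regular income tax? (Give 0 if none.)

Regular income tax:
  537,300 zł × 12% = 64,476 zł
  Less foreign tax credit 4,000 zł → 60,476 zł

Alternative minimum tax:
  Base (reported book profit): 700,200 zł
  Less exemption 99,000 zł → base 601,200 zł
  601,200 zł × 23% = 138,276 zł

Excess of alternative minimum tax over regular income tax: 138,276 zł − 60,476 zł = 77,800 zł.

77,800 zł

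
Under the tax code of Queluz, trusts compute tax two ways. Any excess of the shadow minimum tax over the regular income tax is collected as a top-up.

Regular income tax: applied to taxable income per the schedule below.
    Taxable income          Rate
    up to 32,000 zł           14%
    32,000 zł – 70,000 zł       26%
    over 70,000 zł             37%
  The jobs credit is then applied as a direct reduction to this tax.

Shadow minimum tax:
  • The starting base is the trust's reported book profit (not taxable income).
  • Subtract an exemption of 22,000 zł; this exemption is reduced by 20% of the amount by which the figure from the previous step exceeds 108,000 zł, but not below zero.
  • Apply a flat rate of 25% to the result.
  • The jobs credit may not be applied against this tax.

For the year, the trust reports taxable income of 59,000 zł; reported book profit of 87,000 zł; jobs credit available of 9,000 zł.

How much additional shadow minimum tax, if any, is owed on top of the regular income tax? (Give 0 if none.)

Regular income tax:
  32,000 zł × 14% = 4,480 zł
  27,000 zł × 26% = 7,020 zł
  → 11,500 zł
  Less jobs credit 9,000 zł → 2,500 zł

Shadow minimum tax:
  Base (reported book profit): 87,000 zł
  Exemption: 87,000 zł ≤ 108,000 zł, so full 22,000 zł applies
  Base: 87,000 zł − 22,000 zł = 65,000 zł
  65,000 zł × 25% = 16,250 zł

Excess of shadow minimum tax over regular income tax: 16,250 zł − 2,500 zł = 13,750 zł.

13,750 zł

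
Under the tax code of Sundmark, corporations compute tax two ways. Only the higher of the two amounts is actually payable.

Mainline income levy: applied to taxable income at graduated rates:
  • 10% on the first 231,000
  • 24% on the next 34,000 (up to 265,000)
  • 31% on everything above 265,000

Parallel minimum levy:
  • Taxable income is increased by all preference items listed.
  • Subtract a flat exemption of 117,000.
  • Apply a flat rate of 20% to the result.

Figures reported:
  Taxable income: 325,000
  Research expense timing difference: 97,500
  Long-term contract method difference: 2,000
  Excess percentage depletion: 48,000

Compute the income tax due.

71,100

Parallel minimum levy:
  Adjusted income: 325,000 + 97,500 + 2,000 + 48,000 = 472,500
  Less exemption 117,000 → base 355,500
  355,500 × 20% = 71,100

Mainline income levy:
  231,000 × 10% = 23,100
  34,000 × 24% = 8,160
  60,000 × 31% = 18,600
  → 49,860

71,100 > 49,860, so the parallel minimum levy is the binding amount.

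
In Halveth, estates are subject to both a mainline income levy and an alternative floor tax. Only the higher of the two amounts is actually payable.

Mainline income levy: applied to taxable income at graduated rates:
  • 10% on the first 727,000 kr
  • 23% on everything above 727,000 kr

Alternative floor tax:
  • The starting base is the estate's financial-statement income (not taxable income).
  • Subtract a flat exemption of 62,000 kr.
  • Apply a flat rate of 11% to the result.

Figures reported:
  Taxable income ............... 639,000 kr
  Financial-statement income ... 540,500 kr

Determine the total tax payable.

63,900 kr

Alternative floor tax:
  Base (financial-statement income): 540,500 kr
  Less exemption 62,000 kr → base 478,500 kr
  478,500 kr × 11% = 52,635 kr

Mainline income levy:
  639,000 kr × 10% = 63,900 kr

63,900 kr > 52,635 kr, so the mainline income levy governs.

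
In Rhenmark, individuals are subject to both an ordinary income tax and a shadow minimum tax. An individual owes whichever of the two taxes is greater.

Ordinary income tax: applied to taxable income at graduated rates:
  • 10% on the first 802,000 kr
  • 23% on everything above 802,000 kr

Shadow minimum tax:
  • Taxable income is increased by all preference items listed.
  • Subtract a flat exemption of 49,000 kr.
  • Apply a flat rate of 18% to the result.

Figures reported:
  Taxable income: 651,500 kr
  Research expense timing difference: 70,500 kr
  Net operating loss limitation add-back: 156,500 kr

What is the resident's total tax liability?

149,310 kr

Ordinary income tax:
  651,500 kr × 10% = 65,150 kr

Shadow minimum tax:
  Adjusted income: 651,500 kr + 70,500 kr + 156,500 kr = 878,500 kr
  Less exemption 49,000 kr → base 829,500 kr
  829,500 kr × 18% = 149,310 kr

149,310 kr > 65,150 kr, so the shadow minimum tax is the binding amount.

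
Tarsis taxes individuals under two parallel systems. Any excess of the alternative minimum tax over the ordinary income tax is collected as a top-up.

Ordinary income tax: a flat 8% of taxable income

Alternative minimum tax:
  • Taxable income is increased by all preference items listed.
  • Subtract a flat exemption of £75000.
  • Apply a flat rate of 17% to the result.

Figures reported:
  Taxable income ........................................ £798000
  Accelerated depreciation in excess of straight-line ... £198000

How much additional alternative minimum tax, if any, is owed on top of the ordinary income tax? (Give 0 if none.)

Ordinary income tax:
  £798000 × 8% = £63840

Alternative minimum tax:
  Adjusted income: £798000 + £198000 = £996000
  Less exemption £75000 → base £921000
  £921000 × 17% = £156570

Excess of alternative minimum tax over ordinary income tax: £156570 − £63840 = £92730.

£92730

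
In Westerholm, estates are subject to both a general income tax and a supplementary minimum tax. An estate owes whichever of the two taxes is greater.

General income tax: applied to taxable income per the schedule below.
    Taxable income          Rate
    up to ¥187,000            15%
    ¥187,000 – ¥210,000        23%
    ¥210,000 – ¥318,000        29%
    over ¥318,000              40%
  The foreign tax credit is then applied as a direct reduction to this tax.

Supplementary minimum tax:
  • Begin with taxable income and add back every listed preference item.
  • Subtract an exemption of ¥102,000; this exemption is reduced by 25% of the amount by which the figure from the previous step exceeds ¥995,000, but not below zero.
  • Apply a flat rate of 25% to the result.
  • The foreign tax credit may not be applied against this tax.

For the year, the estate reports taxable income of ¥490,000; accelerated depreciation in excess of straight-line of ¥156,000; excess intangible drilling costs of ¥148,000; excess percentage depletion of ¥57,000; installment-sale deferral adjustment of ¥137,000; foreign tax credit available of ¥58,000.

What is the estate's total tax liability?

¥221,500

Supplementary minimum tax:
  Adjusted income: ¥490,000 + ¥156,000 + ¥148,000 + ¥57,000 + ¥137,000 = ¥988,000
  Exemption: ¥988,000 ≤ ¥995,000, so full ¥102,000 applies
  Base: ¥988,000 − ¥102,000 = ¥886,000
  ¥886,000 × 25% = ¥221,500

General income tax:
  ¥187,000 × 15% = ¥28,050
  ¥23,000 × 23% = ¥5,290
  ¥108,000 × 29% = ¥31,320
  ¥172,000 × 40% = ¥68,800
  → ¥133,460
  Less foreign tax credit ¥58,000 → ¥75,460

¥221,500 > ¥75,460, so the supplementary minimum tax is the binding amount.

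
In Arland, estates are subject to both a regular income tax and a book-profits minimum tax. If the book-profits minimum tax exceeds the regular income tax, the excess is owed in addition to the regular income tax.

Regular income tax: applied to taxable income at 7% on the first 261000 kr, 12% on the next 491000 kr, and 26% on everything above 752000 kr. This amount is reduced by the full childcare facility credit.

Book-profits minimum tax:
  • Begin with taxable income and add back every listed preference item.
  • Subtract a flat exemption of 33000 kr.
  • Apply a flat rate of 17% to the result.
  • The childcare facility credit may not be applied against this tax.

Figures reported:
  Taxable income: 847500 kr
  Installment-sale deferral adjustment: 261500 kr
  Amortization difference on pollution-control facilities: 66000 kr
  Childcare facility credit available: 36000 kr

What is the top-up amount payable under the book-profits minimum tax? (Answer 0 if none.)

Book-profits minimum tax:
  Adjusted income: 847500 kr + 261500 kr + 66000 kr = 1175000 kr
  Less exemption 33000 kr → base 1142000 kr
  1142000 kr × 17% = 194140 kr

Regular income tax:
  261000 kr × 7% = 18270 kr
  491000 kr × 12% = 58920 kr
  95500 kr × 26% = 24830 kr
  → 102020 kr
  Less childcare facility credit 36000 kr → 66020 kr

Excess of book-profits minimum tax over regular income tax: 194140 kr − 66020 kr = 128120 kr.

128120 kr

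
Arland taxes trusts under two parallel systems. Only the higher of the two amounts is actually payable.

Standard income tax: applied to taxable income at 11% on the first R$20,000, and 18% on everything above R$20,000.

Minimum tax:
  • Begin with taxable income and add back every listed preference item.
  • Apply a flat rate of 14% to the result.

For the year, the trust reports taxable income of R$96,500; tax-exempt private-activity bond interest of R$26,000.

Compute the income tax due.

R$17,150

Standard income tax:
  R$20,000 × 11% = R$2,200
  R$76,500 × 18% = R$13,770
  → R$15,970

Minimum tax:
  Adjusted income: R$96,500 + R$26,000 = R$122,500
  R$122,500 × 14% = R$17,150

R$17,150 > R$15,970, so the minimum tax is the binding amount.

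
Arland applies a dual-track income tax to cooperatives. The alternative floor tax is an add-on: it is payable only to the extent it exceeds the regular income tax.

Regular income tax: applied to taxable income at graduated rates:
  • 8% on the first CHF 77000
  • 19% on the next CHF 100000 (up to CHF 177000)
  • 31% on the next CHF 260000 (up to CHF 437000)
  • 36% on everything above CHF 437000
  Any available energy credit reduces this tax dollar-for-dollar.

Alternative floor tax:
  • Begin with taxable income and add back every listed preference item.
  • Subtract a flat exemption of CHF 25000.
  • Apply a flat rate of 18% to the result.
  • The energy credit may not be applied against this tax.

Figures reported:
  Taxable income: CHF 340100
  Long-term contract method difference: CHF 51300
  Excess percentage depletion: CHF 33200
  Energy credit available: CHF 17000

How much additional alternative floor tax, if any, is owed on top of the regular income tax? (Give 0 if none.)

CHF 13207

Regular income tax:
  CHF 77000 × 8% = CHF 6160
  CHF 100000 × 19% = CHF 19000
  CHF 163100 × 31% = CHF 50561
  → CHF 75721
  Less energy credit CHF 17000 → CHF 58721

Alternative floor tax:
  Adjusted income: CHF 340100 + CHF 51300 + CHF 33200 = CHF 424600
  Less exemption CHF 25000 → base CHF 399600
  CHF 399600 × 18% = CHF 71928

Excess of alternative floor tax over regular income tax: CHF 71928 − CHF 58721 = CHF 13207.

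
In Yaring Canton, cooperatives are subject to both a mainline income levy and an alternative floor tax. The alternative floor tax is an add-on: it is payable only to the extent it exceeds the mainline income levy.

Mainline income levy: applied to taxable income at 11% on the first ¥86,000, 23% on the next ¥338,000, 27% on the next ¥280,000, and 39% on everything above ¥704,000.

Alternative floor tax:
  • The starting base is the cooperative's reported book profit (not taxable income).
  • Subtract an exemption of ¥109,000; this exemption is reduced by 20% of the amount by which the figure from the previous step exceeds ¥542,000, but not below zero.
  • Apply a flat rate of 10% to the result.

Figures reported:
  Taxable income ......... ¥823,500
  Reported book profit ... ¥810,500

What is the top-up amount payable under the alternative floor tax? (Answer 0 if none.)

Mainline income levy:
  ¥86,000 × 11% = ¥9,460
  ¥338,000 × 23% = ¥77,740
  ¥280,000 × 27% = ¥75,600
  ¥119,500 × 39% = ¥46,605
  → ¥209,405

Alternative floor tax:
  Base (reported book profit): ¥810,500
  Exemption: ¥109,000 − 20% × (¥810,500 − ¥542,000) = ¥109,000 − ¥53,700 = ¥55,300
  Base: ¥810,500 − ¥55,300 = ¥755,200
  ¥755,200 × 10% = ¥75,520

¥75,520 ≤ ¥209,405, so no add-on is due.

¥0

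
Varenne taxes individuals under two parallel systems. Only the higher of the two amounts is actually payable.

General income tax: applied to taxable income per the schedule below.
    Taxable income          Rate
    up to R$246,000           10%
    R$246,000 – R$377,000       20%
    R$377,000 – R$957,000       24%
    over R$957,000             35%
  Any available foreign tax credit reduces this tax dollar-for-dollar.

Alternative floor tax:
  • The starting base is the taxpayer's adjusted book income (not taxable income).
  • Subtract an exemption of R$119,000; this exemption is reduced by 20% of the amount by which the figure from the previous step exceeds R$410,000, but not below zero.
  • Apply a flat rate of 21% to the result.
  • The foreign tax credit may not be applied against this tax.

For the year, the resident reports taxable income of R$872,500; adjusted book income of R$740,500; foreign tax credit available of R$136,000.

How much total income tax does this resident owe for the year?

R$144,396

General income tax:
  R$246,000 × 10% = R$24,600
  R$131,000 × 20% = R$26,200
  R$495,500 × 24% = R$118,920
  → R$169,720
  Less foreign tax credit R$136,000 → R$33,720

Alternative floor tax:
  Base (adjusted book income): R$740,500
  Exemption: R$119,000 − 20% × (R$740,500 − R$410,000) = R$119,000 − R$66,100 = R$52,900
  Base: R$740,500 − R$52,900 = R$687,600
  R$687,600 × 21% = R$144,396

R$144,396 > R$33,720, so the alternative floor tax is the binding amount.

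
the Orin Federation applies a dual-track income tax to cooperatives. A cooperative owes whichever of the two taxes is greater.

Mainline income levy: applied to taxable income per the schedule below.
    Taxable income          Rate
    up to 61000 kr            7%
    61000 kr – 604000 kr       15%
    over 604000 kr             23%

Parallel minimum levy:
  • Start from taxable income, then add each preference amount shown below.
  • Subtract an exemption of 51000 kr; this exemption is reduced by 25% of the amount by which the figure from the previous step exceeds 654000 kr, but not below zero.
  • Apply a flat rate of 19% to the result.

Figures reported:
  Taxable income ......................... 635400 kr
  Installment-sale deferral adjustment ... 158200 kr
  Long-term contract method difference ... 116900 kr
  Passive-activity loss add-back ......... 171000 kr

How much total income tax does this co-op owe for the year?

205485 kr

Mainline income levy:
  61000 kr × 7% = 4270 kr
  543000 kr × 15% = 81450 kr
  31400 kr × 23% = 7222 kr
  → 92942 kr

Parallel minimum levy:
  Adjusted income: 635400 kr + 158200 kr + 116900 kr + 171000 kr = 1081500 kr
  Exemption: 25% × (1081500 kr − 654000 kr) = 106875 kr ≥ 51000 kr, so the exemption is fully phased out
  Base: 1081500 kr − 0 kr = 1081500 kr
  1081500 kr × 19% = 205485 kr

205485 kr > 92942 kr, so the parallel minimum levy is the binding amount.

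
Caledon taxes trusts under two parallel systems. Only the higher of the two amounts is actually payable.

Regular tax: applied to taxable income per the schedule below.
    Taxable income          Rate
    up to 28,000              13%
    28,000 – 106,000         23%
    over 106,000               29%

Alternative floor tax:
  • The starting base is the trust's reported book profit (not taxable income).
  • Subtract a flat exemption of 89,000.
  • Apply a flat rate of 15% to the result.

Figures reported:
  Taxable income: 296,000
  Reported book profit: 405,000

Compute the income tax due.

Alternative floor tax:
  Base (reported book profit): 405,000
  Less exemption 89,000 → base 316,000
  316,000 × 15% = 47,400

Regular tax:
  28,000 × 13% = 3,640
  78,000 × 23% = 17,940
  190,000 × 29% = 55,100
  → 76,680

76,680 > 47,400, so the regular tax governs.

76,680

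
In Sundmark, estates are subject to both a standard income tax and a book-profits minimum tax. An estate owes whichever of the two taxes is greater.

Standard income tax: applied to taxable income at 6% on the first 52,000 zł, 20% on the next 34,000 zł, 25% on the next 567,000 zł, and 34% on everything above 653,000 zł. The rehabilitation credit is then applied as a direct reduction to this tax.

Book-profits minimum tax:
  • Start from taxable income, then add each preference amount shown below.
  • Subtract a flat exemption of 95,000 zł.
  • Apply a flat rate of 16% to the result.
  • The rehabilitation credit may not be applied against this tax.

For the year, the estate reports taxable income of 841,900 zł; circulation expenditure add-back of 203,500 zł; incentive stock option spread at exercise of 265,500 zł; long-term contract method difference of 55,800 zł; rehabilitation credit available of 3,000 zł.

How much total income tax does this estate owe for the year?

212,896 zł

Book-profits minimum tax:
  Adjusted income: 841,900 zł + 203,500 zł + 265,500 zł + 55,800 zł = 1,366,700 zł
  Less exemption 95,000 zł → base 1,271,700 zł
  1,271,700 zł × 16% = 203,472 zł

Standard income tax:
  52,000 zł × 6% = 3,120 zł
  34,000 zł × 20% = 6,800 zł
  567,000 zł × 25% = 141,750 zł
  188,900 zł × 34% = 64,226 zł
  → 215,896 zł
  Less rehabilitation credit 3,000 zł → 212,896 zł

212,896 zł > 203,472 zł, so the standard income tax governs.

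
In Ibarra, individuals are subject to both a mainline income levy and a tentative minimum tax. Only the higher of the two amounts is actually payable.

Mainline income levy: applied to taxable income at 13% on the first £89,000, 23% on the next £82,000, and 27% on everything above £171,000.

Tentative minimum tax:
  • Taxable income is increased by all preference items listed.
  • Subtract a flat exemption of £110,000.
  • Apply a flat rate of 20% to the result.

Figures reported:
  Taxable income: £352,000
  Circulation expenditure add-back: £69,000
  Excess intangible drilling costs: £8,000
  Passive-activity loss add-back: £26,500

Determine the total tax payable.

£79,300

Mainline income levy:
  £89,000 × 13% = £11,570
  £82,000 × 23% = £18,860
  £181,000 × 27% = £48,870
  → £79,300

Tentative minimum tax:
  Adjusted income: £352,000 + £69,000 + £8,000 + £26,500 = £455,500
  Less exemption £110,000 → base £345,500
  £345,500 × 20% = £69,100

£79,300 > £69,100, so the mainline income levy governs.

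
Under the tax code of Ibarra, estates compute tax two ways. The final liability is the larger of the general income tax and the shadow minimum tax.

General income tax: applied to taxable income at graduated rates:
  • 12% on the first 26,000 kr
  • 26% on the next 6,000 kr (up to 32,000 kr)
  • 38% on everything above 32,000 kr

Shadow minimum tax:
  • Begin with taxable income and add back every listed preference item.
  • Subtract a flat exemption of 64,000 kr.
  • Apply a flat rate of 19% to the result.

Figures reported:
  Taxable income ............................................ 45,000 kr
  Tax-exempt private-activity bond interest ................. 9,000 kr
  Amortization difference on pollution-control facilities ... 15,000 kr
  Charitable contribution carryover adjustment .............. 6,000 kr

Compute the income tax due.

Shadow minimum tax:
  Adjusted income: 45,000 kr + 9,000 kr + 15,000 kr + 6,000 kr = 75,000 kr
  Less exemption 64,000 kr → base 11,000 kr
  11,000 kr × 19% = 2,090 kr

General income tax:
  26,000 kr × 12% = 3,120 kr
  6,000 kr × 26% = 1,560 kr
  13,000 kr × 38% = 4,940 kr
  → 9,620 kr

9,620 kr > 2,090 kr, so the general income tax governs.

9,620 kr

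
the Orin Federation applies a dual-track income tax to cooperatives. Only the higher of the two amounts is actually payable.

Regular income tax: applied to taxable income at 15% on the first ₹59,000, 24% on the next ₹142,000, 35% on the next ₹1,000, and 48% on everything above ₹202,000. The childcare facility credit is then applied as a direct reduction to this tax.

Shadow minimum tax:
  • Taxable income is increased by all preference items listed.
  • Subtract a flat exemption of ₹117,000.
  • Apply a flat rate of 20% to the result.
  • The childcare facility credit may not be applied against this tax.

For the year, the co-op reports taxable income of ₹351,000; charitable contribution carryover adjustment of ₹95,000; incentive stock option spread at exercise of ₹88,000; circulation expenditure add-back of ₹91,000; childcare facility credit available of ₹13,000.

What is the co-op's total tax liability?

₹101,800

Regular income tax:
  ₹59,000 × 15% = ₹8,850
  ₹142,000 × 24% = ₹34,080
  ₹1,000 × 35% = ₹350
  ₹149,000 × 48% = ₹71,520
  → ₹114,800
  Less childcare facility credit ₹13,000 → ₹101,800

Shadow minimum tax:
  Adjusted income: ₹351,000 + ₹95,000 + ₹88,000 + ₹91,000 = ₹625,000
  Less exemption ₹117,000 → base ₹508,000
  ₹508,000 × 20% = ₹101,600

₹101,800 > ₹101,600, so the regular income tax governs.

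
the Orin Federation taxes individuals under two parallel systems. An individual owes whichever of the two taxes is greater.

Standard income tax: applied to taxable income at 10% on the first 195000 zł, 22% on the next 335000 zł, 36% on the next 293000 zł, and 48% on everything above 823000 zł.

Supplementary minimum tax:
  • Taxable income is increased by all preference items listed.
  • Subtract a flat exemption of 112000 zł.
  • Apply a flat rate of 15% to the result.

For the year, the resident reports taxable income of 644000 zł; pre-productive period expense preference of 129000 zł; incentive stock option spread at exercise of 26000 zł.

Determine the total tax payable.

Supplementary minimum tax:
  Adjusted income: 644000 zł + 129000 zł + 26000 zł = 799000 zł
  Less exemption 112000 zł → base 687000 zł
  687000 zł × 15% = 103050 zł

Standard income tax:
  195000 zł × 10% = 19500 zł
  335000 zł × 22% = 73700 zł
  114000 zł × 36% = 41040 zł
  → 134240 zł

134240 zł > 103050 zł, so the standard income tax governs.

134240 zł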